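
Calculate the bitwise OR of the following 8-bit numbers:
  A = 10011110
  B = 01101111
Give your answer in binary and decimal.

Apply | to each column (1 where either bit is 1):
  10011110
| 01101111
----------
  11111111

Answer: 11111111 (255)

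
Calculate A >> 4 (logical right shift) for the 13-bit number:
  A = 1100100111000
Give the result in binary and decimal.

Logical shift right by 4: drop the bottom 4 bit(s), prepend 4 zero(s) on the left.
  1100100111000  ->  keep [110010011], discard [1000], prepend 0000
= 0000110010011

Answer: 0000110010011 (403)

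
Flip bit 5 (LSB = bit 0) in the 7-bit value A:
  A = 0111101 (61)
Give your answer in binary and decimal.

Mask = 1 << 5 = 0100000
Bit 5 of A is 1; XOR with the mask flips it to 0.
  0111101
^ 0100000
---------
  0011101

Answer: 0011101 (29)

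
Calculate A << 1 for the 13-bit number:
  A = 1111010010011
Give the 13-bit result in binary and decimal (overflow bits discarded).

Shift left by 1: drop the top 1 bit(s), append 1 zero(s) on the right.
  1111010010011  ->  discard [1], keep [111010010011], append 0
= 1110100100110

Answer: 1110100100110 (7462)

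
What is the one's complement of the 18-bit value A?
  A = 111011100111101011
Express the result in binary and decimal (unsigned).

Flip each bit (0->1, 1->0):
  111011100111101011
  000100011000010100

Answer: 000100011000010100 (17940)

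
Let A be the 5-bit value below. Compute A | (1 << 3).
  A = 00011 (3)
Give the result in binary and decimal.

Mask = 1 << 3 = 01000
Bit 3 of A is 0, so OR-ing with the mask flips it to 1.
  00011
| 01000
-------
  01011

Answer: 01011 (11)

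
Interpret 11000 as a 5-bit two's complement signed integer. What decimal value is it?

MSB is 1, so the value is negative. Find the magnitude:
1. Invert bits:  00111
2. Add 1:        01000  = 8
3. Apply sign:   -8

Answer: -8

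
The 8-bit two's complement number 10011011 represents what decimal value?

MSB is 1, so the value is negative. Find the magnitude:
1. Invert bits:  01100100
2. Add 1:        01100101  = 101
3. Apply sign:   -101

Answer: -101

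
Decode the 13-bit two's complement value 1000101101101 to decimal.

MSB is 1, so the value is negative. Find the magnitude:
1. Invert bits:  0111010010010
2. Add 1:        0111010010011  = 3731
3. Apply sign:   -3731

Answer: -3731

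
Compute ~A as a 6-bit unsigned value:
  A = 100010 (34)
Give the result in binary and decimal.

Flip each bit (0->1, 1->0):
  100010
  011101

Answer: 011101 (29)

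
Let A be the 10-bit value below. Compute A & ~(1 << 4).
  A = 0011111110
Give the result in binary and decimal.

Mask = ~(1 << 4) = 1111101111
Bit 4 of A is 1, so AND-ing with the mask clears it to 0.
  0011111110
& 1111101111
------------
  0011101110

Answer: 0011101110 (238)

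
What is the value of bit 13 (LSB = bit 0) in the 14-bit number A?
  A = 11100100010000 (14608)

Bit 13 is the 14th from the right.
  11100100010000
  ^
That bit is 1.

Answer: 1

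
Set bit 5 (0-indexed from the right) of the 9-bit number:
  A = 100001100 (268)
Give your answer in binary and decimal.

Mask = 1 << 5 = 000100000
Bit 5 of A is 0, so OR-ing with the mask flips it to 1.
  100001100
| 000100000
-----------
  100101100

Answer: 100101100 (300)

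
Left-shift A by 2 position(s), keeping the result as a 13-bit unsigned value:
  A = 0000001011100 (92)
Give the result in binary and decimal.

Shift left by 2: drop the top 2 bit(s), append 2 zero(s) on the right.
  0000001011100  ->  discard [00], keep [00001011100], append 00
= 0000101110000

Answer: 0000101110000 (368)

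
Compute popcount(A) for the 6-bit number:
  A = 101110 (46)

101110
1-bits at positions (from bit 0 = LSB): 1, 2, 3, 5
Count = 4

Answer: 4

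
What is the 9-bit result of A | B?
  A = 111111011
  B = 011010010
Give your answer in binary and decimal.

Apply | to each column (1 where either bit is 1):
  111111011
| 011010010
-----------
  111111011

Answer: 111111011 (507)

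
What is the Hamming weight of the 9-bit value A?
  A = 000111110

000111110
1-bits at positions (from bit 0 = LSB): 1, 2, 3, 4, 5
Count = 5

Answer: 5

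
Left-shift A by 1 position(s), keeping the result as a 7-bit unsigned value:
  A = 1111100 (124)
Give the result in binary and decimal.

Shift left by 1: drop the top 1 bit(s), append 1 zero(s) on the right.
  1111100  ->  discard [1], keep [111100], append 0
= 1111000

Answer: 1111000 (120)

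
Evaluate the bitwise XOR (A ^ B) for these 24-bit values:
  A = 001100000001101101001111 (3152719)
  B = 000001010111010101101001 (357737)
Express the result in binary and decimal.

Apply ^ to each column (1 where bits differ):
  001100000001101101001111
^ 000001010111010101101001
--------------------------
  001101010110111000100110

Answer: 001101010110111000100110 (3501606)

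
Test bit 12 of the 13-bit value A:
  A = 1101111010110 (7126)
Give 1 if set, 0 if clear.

Bit 12 is the 13th from the right.
  1101111010110
  ^
That bit is 1.

Answer: 1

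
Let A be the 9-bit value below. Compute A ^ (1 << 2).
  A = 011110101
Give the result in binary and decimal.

Mask = 1 << 2 = 000000100
Bit 2 of A is 1; XOR with the mask flips it to 0.
  011110101
^ 000000100
-----------
  011110001

Answer: 011110001 (241)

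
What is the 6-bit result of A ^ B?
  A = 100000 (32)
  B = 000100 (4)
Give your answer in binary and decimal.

Apply ^ to each column (1 where bits differ):
  100000
^ 000100
--------
  100100

Answer: 100100 (36)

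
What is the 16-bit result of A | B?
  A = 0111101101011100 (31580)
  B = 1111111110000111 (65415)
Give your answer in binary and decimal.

Apply | to each column (1 where either bit is 1):
  0111101101011100
| 1111111110000111
------------------
  1111111111011111

Answer: 1111111111011111 (65503)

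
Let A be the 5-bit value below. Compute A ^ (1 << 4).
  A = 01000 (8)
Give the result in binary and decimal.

Mask = 1 << 4 = 10000
Bit 4 of A is 0; XOR with the mask flips it to 1.
  01000
^ 10000
-------
  11000

Answer: 11000 (24)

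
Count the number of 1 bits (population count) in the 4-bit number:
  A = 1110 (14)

1110
1-bits at positions (from bit 0 = LSB): 1, 2, 3
Count = 3

Answer: 3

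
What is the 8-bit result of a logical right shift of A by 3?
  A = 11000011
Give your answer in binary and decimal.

Logical shift right by 3: drop the bottom 3 bit(s), prepend 3 zero(s) on the left.
  11000011  ->  keep [11000], discard [011], prepend 000
= 00011000

Answer: 00011000 (24)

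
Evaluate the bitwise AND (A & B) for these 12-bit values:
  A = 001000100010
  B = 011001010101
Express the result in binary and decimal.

Apply & to each column (1 only where both bits are 1):
  001000100010
& 011001010101
--------------
  001000000000

Answer: 001000000000 (512)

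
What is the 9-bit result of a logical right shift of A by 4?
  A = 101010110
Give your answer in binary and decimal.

Logical shift right by 4: drop the bottom 4 bit(s), prepend 4 zero(s) on the left.
  101010110  ->  keep [10101], discard [0110], prepend 0000
= 000010101

Answer: 000010101 (21)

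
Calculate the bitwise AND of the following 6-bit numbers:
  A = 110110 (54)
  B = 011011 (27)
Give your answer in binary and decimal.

Apply & to each column (1 only where both bits are 1):
  110110
& 011011
--------
  010010

Answer: 010010 (18)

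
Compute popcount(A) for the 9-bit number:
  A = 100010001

100010001
1-bits at positions (from bit 0 = LSB): 0, 4, 8
Count = 3

Answer: 3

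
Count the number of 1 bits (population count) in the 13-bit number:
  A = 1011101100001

1011101100001
1-bits at positions (from bit 0 = LSB): 0, 5, 6, 8, 9, 10, 12
Count = 7

Answer: 7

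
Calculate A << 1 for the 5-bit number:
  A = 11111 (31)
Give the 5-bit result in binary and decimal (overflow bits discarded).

Shift left by 1: drop the top 1 bit(s), append 1 zero(s) on the right.
  11111  ->  discard [1], keep [1111], append 0
= 11110

Answer: 11110 (30)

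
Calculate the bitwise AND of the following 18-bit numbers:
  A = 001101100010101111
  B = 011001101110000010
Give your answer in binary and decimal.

Apply & to each column (1 only where both bits are 1):
  001101100010101111
& 011001101110000010
--------------------
  001001100010000010

Answer: 001001100010000010 (39042)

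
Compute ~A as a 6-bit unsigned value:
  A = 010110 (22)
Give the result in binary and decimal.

Flip each bit (0->1, 1->0):
  010110
  101001

Answer: 101001 (41)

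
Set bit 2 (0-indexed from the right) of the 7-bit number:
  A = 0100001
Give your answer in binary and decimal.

Mask = 1 << 2 = 0000100
Bit 2 of A is 0, so OR-ing with the mask flips it to 1.
  0100001
| 0000100
---------
  0100101

Answer: 0100101 (37)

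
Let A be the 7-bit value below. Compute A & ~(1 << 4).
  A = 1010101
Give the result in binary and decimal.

Mask = ~(1 << 4) = 1101111
Bit 4 of A is 1, so AND-ing with the mask clears it to 0.
  1010101
& 1101111
---------
  1000101

Answer: 1000101 (69)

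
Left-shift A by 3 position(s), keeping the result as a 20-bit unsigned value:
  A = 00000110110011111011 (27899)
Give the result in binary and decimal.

Shift left by 3: drop the top 3 bit(s), append 3 zero(s) on the right.
  00000110110011111011  ->  discard [000], keep [00110110011111011], append 000
= 00110110011111011000

Answer: 00110110011111011000 (223192)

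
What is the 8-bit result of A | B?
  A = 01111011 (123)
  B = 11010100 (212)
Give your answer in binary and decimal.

Apply | to each column (1 where either bit is 1):
  01111011
| 11010100
----------
  11111111

Answer: 11111111 (255)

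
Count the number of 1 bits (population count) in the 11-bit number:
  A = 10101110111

10101110111
1-bits at positions (from bit 0 = LSB): 0, 1, 2, 4, 5, 6, 8, 10
Count = 8

Answer: 8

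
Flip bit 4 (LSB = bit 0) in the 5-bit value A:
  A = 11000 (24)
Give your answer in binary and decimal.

Mask = 1 << 4 = 10000
Bit 4 of A is 1; XOR with the mask flips it to 0.
  11000
^ 10000
-------
  01000

Answer: 01000 (8)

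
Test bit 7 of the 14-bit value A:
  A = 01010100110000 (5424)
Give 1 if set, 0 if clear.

Bit 7 is the 8th from the right.
  01010100110000
        ^
That bit is 0.

Answer: 0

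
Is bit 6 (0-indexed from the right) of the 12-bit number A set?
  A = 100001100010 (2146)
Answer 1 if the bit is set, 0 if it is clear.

Bit 6 is the 7th from the right.
  100001100010
       ^
That bit is 1.

Answer: 1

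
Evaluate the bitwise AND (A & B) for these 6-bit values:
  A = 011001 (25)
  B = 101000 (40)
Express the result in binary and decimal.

Apply & to each column (1 only where both bits are 1):
  011001
& 101000
--------
  001000

Answer: 001000 (8)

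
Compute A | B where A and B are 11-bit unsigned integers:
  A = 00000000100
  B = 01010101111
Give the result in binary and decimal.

Apply | to each column (1 where either bit is 1):
  00000000100
| 01010101111
-------------
  01010101111

Answer: 01010101111 (687)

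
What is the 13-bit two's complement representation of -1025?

1. Binary of +1025:  0010000000001
2. Invert bits:     1101111111110
3. Add 1:           1101111111111

Answer: 1101111111111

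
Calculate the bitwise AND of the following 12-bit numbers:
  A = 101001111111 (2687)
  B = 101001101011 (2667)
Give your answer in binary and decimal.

Apply & to each column (1 only where both bits are 1):
  101001111111
& 101001101011
--------------
  101001101011

Answer: 101001101011 (2667)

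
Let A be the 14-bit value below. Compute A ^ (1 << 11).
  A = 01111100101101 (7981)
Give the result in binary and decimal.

Mask = 1 << 11 = 00100000000000
Bit 11 of A is 1; XOR with the mask flips it to 0.
  01111100101101
^ 00100000000000
----------------
  01011100101101

Answer: 01011100101101 (5933)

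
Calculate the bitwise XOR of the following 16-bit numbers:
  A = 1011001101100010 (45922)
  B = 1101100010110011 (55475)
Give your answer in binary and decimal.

Apply ^ to each column (1 where bits differ):
  1011001101100010
^ 1101100010110011
------------------
  0110101111010001

Answer: 0110101111010001 (27601)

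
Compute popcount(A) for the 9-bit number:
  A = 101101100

101101100
1-bits at positions (from bit 0 = LSB): 2, 3, 5, 6, 8
Count = 5

Answer: 5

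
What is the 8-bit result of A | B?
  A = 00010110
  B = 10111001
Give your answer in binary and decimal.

Apply | to each column (1 where either bit is 1):
  00010110
| 10111001
----------
  10111111

Answer: 10111111 (191)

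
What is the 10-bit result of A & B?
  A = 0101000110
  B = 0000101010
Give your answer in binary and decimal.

Apply & to each column (1 only where both bits are 1):
  0101000110
& 0000101010
------------
  0000000010

Answer: 0000000010 (2)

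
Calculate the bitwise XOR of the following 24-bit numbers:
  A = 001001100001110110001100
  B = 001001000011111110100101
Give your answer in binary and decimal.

Apply ^ to each column (1 where bits differ):
  001001100001110110001100
^ 001001000011111110100101
--------------------------
  000000100010001000101001

Answer: 000000100010001000101001 (139817)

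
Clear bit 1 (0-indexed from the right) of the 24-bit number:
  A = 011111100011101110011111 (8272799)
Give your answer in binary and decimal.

Mask = ~(1 << 1) = 111111111111111111111101
Bit 1 of A is 1, so AND-ing with the mask clears it to 0.
  011111100011101110011111
& 111111111111111111111101
--------------------------
  011111100011101110011101

Answer: 011111100011101110011101 (8272797)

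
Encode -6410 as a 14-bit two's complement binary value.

1. Binary of +6410:  01100100001010
2. Invert bits:     10011011110101
3. Add 1:           10011011110110

Answer: 10011011110110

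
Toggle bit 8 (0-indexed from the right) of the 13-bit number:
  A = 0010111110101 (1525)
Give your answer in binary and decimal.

Mask = 1 << 8 = 0000100000000
Bit 8 of A is 1; XOR with the mask flips it to 0.
  0010111110101
^ 0000100000000
---------------
  0010011110101

Answer: 0010011110101 (1269)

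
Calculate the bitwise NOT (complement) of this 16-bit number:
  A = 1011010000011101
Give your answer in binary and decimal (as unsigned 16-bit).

Flip each bit (0->1, 1->0):
  1011010000011101
  0100101111100010

Answer: 0100101111100010 (19426)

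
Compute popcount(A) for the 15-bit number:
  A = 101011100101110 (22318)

101011100101110
1-bits at positions (from bit 0 = LSB): 1, 2, 3, 5, 8, 9, 10, 12, 14
Count = 9

Answer: 9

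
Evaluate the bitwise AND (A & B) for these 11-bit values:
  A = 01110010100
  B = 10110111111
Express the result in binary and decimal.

Apply & to each column (1 only where both bits are 1):
  01110010100
& 10110111111
-------------
  00110010100

Answer: 00110010100 (404)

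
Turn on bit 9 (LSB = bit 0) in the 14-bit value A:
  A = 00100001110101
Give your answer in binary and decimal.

Mask = 1 << 9 = 00001000000000
Bit 9 of A is 0, so OR-ing with the mask flips it to 1.
  00100001110101
| 00001000000000
----------------
  00101001110101

Answer: 00101001110101 (2677)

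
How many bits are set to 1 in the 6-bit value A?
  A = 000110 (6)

000110
1-bits at positions (from bit 0 = LSB): 1, 2
Count = 2

Answer: 2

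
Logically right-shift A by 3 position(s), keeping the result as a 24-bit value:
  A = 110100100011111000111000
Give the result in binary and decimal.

Logical shift right by 3: drop the bottom 3 bit(s), prepend 3 zero(s) on the left.
  110100100011111000111000  ->  keep [110100100011111000111], discard [000], prepend 000
= 000110100100011111000111

Answer: 000110100100011111000111 (1722311)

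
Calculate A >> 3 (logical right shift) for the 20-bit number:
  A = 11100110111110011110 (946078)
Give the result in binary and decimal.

Logical shift right by 3: drop the bottom 3 bit(s), prepend 3 zero(s) on the left.
  11100110111110011110  ->  keep [11100110111110011], discard [110], prepend 000
= 00011100110111110011

Answer: 00011100110111110011 (118259)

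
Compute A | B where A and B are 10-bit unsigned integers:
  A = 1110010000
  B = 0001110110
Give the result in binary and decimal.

Apply | to each column (1 where either bit is 1):
  1110010000
| 0001110110
------------
  1111110110

Answer: 1111110110 (1014)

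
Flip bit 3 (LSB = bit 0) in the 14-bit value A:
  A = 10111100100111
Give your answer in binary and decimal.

Mask = 1 << 3 = 00000000001000
Bit 3 of A is 0; XOR with the mask flips it to 1.
  10111100100111
^ 00000000001000
----------------
  10111100101111

Answer: 10111100101111 (12079)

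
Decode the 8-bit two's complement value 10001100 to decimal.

MSB is 1, so the value is negative. Find the magnitude:
1. Invert bits:  01110011
2. Add 1:        01110100  = 116
3. Apply sign:   -116

Answer: -116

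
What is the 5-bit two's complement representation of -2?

1. Binary of +2:  00010
2. Invert bits:     11101
3. Add 1:           11110

Answer: 11110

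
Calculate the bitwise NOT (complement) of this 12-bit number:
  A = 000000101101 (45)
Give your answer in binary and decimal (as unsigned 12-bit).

Flip each bit (0->1, 1->0):
  000000101101
  111111010010

Answer: 111111010010 (4050)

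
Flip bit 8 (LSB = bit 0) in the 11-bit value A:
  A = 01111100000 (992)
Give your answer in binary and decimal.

Mask = 1 << 8 = 00100000000
Bit 8 of A is 1; XOR with the mask flips it to 0.
  01111100000
^ 00100000000
-------------
  01011100000

Answer: 01011100000 (736)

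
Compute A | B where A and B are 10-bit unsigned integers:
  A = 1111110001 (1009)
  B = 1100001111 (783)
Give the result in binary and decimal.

Apply | to each column (1 where either bit is 1):
  1111110001
| 1100001111
------------
  1111111111

Answer: 1111111111 (1023)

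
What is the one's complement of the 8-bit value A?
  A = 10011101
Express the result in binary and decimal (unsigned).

Flip each bit (0->1, 1->0):
  10011101
  01100010

Answer: 01100010 (98)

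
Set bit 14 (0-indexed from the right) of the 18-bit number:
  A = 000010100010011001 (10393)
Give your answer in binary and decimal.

Mask = 1 << 14 = 000100000000000000
Bit 14 of A is 0, so OR-ing with the mask flips it to 1.
  000010100010011001
| 000100000000000000
--------------------
  000110100010011001

Answer: 000110100010011001 (26777)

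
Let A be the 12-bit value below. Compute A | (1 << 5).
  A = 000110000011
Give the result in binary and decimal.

Mask = 1 << 5 = 000000100000
Bit 5 of A is 0, so OR-ing with the mask flips it to 1.
  000110000011
| 000000100000
--------------
  000110100011

Answer: 000110100011 (419)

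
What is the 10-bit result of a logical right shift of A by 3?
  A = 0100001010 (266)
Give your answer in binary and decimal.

Logical shift right by 3: drop the bottom 3 bit(s), prepend 3 zero(s) on the left.
  0100001010  ->  keep [0100001], discard [010], prepend 000
= 0000100001

Answer: 0000100001 (33)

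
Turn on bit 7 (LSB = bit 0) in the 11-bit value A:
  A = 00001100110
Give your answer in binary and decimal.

Mask = 1 << 7 = 00010000000
Bit 7 of A is 0, so OR-ing with the mask flips it to 1.
  00001100110
| 00010000000
-------------
  00011100110

Answer: 00011100110 (230)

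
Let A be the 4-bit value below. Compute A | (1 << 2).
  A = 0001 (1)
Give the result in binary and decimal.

Mask = 1 << 2 = 0100
Bit 2 of A is 0, so OR-ing with the mask flips it to 1.
  0001
| 0100
------
  0101

Answer: 0101 (5)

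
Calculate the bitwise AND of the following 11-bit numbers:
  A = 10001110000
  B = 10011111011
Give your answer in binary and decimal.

Apply & to each column (1 only where both bits are 1):
  10001110000
& 10011111011
-------------
  10001110000

Answer: 10001110000 (1136)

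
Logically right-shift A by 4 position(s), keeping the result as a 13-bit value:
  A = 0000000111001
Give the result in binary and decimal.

Logical shift right by 4: drop the bottom 4 bit(s), prepend 4 zero(s) on the left.
  0000000111001  ->  keep [000000011], discard [1001], prepend 0000
= 0000000000011

Answer: 0000000000011 (3)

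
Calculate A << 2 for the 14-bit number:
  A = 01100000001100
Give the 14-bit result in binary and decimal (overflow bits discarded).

Shift left by 2: drop the top 2 bit(s), append 2 zero(s) on the right.
  01100000001100  ->  discard [01], keep [100000001100], append 00
= 10000000110000

Answer: 10000000110000 (8240)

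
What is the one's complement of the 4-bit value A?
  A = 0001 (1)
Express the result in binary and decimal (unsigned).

Flip each bit (0->1, 1->0):
  0001
  1110

Answer: 1110 (14)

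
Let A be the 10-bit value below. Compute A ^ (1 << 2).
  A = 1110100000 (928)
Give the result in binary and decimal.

Mask = 1 << 2 = 0000000100
Bit 2 of A is 0; XOR with the mask flips it to 1.
  1110100000
^ 0000000100
------------
  1110100100

Answer: 1110100100 (932)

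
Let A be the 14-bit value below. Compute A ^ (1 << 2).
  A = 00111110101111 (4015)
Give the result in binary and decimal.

Mask = 1 << 2 = 00000000000100
Bit 2 of A is 1; XOR with the mask flips it to 0.
  00111110101111
^ 00000000000100
----------------
  00111110101011

Answer: 00111110101011 (4011)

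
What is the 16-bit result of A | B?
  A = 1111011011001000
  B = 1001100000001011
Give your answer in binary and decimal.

Apply | to each column (1 where either bit is 1):
  1111011011001000
| 1001100000001011
------------------
  1111111011001011

Answer: 1111111011001011 (65227)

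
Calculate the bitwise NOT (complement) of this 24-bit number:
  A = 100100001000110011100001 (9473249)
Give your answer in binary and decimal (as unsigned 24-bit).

Flip each bit (0->1, 1->0):
  100100001000110011100001
  011011110111001100011110

Answer: 011011110111001100011110 (7303966)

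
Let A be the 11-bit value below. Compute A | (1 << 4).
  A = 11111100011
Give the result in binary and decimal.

Mask = 1 << 4 = 00000010000
Bit 4 of A is 0, so OR-ing with the mask flips it to 1.
  11111100011
| 00000010000
-------------
  11111110011

Answer: 11111110011 (2035)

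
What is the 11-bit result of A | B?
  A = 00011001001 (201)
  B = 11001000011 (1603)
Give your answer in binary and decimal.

Apply | to each column (1 where either bit is 1):
  00011001001
| 11001000011
-------------
  11011001011

Answer: 11011001011 (1739)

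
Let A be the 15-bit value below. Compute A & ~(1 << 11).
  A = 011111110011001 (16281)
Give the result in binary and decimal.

Mask = ~(1 << 11) = 111011111111111
Bit 11 of A is 1, so AND-ing with the mask clears it to 0.
  011111110011001
& 111011111111111
-----------------
  011011110011001

Answer: 011011110011001 (14233)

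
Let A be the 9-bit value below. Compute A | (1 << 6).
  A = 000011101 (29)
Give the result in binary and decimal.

Mask = 1 << 6 = 001000000
Bit 6 of A is 0, so OR-ing with the mask flips it to 1.
  000011101
| 001000000
-----------
  001011101

Answer: 001011101 (93)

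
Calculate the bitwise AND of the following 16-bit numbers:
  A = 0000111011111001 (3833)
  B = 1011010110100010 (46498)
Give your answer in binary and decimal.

Apply & to each column (1 only where both bits are 1):
  0000111011111001
& 1011010110100010
------------------
  0000010010100000

Answer: 0000010010100000 (1184)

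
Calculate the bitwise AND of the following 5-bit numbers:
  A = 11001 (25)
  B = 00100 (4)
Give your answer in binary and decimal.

Apply & to each column (1 only where both bits are 1):
  11001
& 00100
-------
  00000

Answer: 00000 (0)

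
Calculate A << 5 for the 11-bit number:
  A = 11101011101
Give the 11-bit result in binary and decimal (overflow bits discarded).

Shift left by 5: drop the top 5 bit(s), append 5 zero(s) on the right.
  11101011101  ->  discard [11101], keep [011101], append 00000
= 01110100000

Answer: 01110100000 (928)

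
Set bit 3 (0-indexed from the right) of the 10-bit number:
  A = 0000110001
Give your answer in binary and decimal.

Mask = 1 << 3 = 0000001000
Bit 3 of A is 0, so OR-ing with the mask flips it to 1.
  0000110001
| 0000001000
------------
  0000111001

Answer: 0000111001 (57)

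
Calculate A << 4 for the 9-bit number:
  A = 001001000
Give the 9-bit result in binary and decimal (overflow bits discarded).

Shift left by 4: drop the top 4 bit(s), append 4 zero(s) on the right.
  001001000  ->  discard [0010], keep [01000], append 0000
= 010000000

Answer: 010000000 (128)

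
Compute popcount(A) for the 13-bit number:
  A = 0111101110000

0111101110000
1-bits at positions (from bit 0 = LSB): 4, 5, 6, 8, 9, 10, 11
Count = 7

Answer: 7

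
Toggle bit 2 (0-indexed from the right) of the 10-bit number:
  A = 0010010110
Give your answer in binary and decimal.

Mask = 1 << 2 = 0000000100
Bit 2 of A is 1; XOR with the mask flips it to 0.
  0010010110
^ 0000000100
------------
  0010010010

Answer: 0010010010 (146)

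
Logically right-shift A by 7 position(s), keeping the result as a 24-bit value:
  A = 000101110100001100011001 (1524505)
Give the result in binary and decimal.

Logical shift right by 7: drop the bottom 7 bit(s), prepend 7 zero(s) on the left.
  000101110100001100011001  ->  keep [00010111010000110], discard [0011001], prepend 0000000
= 000000000010111010000110

Answer: 000000000010111010000110 (11910)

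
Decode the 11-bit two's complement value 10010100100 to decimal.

MSB is 1, so the value is negative. Find the magnitude:
1. Invert bits:  01101011011
2. Add 1:        01101011100  = 860
3. Apply sign:   -860

Answer: -860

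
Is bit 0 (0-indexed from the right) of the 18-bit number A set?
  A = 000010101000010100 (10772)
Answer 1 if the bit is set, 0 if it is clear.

Bit 0 is the 1st from the right.
  000010101000010100
                   ^
That bit is 0.

Answer: 0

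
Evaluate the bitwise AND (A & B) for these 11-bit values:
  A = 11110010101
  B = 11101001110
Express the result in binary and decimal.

Apply & to each column (1 only where both bits are 1):
  11110010101
& 11101001110
-------------
  11100000100

Answer: 11100000100 (1796)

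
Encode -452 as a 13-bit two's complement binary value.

1. Binary of +452:  0000111000100
2. Invert bits:     1111000111011
3. Add 1:           1111000111100

Answer: 1111000111100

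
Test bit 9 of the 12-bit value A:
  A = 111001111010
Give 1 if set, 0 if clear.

Bit 9 is the 10th from the right.
  111001111010
    ^
That bit is 1.

Answer: 1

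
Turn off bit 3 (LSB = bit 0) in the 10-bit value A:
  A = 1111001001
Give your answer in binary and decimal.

Mask = ~(1 << 3) = 1111110111
Bit 3 of A is 1, so AND-ing with the mask clears it to 0.
  1111001001
& 1111110111
------------
  1111000001

Answer: 1111000001 (961)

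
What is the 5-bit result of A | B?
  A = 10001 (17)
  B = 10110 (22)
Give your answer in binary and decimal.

Apply | to each column (1 where either bit is 1):
  10001
| 10110
-------
  10111

Answer: 10111 (23)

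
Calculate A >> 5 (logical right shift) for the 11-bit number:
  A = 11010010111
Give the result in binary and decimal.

Logical shift right by 5: drop the bottom 5 bit(s), prepend 5 zero(s) on the left.
  11010010111  ->  keep [110100], discard [10111], prepend 00000
= 00000110100

Answer: 00000110100 (52)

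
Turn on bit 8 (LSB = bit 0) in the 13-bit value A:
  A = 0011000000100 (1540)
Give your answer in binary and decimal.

Mask = 1 << 8 = 0000100000000
Bit 8 of A is 0, so OR-ing with the mask flips it to 1.
  0011000000100
| 0000100000000
---------------
  0011100000100

Answer: 0011100000100 (1796)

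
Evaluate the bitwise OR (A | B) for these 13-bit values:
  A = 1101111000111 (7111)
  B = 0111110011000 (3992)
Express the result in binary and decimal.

Apply | to each column (1 where either bit is 1):
  1101111000111
| 0111110011000
---------------
  1111111011111

Answer: 1111111011111 (8159)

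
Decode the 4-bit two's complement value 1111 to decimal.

MSB is 1, so the value is negative. Find the magnitude:
1. Invert bits:  0000
2. Add 1:        0001  = 1
3. Apply sign:   -1

Answer: -1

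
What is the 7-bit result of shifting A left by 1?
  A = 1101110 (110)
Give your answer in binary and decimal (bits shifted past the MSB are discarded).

Shift left by 1: drop the top 1 bit(s), append 1 zero(s) on the right.
  1101110  ->  discard [1], keep [101110], append 0
= 1011100

Answer: 1011100 (92)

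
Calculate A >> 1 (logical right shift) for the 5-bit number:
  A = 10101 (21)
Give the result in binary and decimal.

Logical shift right by 1: drop the bottom 1 bit(s), prepend 1 zero(s) on the left.
  10101  ->  keep [1010], discard [1], prepend 0
= 01010

Answer: 01010 (10)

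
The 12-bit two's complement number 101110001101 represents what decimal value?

MSB is 1, so the value is negative. Find the magnitude:
1. Invert bits:  010001110010
2. Add 1:        010001110011  = 1139
3. Apply sign:   -1139

Answer: -1139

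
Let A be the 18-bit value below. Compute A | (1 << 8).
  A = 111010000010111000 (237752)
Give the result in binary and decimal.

Mask = 1 << 8 = 000000000100000000
Bit 8 of A is 0, so OR-ing with the mask flips it to 1.
  111010000010111000
| 000000000100000000
--------------------
  111010000110111000

Answer: 111010000110111000 (238008)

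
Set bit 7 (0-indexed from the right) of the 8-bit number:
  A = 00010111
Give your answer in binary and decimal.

Mask = 1 << 7 = 10000000
Bit 7 of A is 0, so OR-ing with the mask flips it to 1.
  00010111
| 10000000
----------
  10010111

Answer: 10010111 (151)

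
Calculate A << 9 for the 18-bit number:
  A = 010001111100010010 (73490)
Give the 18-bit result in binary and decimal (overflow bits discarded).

Shift left by 9: drop the top 9 bit(s), append 9 zero(s) on the right.
  010001111100010010  ->  discard [010001111], keep [100010010], append 000000000
= 100010010000000000

Answer: 100010010000000000 (140288)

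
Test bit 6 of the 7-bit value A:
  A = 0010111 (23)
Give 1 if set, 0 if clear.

Bit 6 is the 7th from the right.
  0010111
  ^
That bit is 0.

Answer: 0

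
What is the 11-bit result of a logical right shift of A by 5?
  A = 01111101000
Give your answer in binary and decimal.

Logical shift right by 5: drop the bottom 5 bit(s), prepend 5 zero(s) on the left.
  01111101000  ->  keep [011111], discard [01000], prepend 00000
= 00000011111

Answer: 00000011111 (31)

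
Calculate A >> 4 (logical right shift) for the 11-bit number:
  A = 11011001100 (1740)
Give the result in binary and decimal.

Logical shift right by 4: drop the bottom 4 bit(s), prepend 4 zero(s) on the left.
  11011001100  ->  keep [1101100], discard [1100], prepend 0000
= 00001101100

Answer: 00001101100 (108)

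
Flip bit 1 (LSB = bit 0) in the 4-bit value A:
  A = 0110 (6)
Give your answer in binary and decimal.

Mask = 1 << 1 = 0010
Bit 1 of A is 1; XOR with the mask flips it to 0.
  0110
^ 0010
------
  0100

Answer: 0100 (4)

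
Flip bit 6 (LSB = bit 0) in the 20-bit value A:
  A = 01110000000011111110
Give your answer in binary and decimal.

Mask = 1 << 6 = 00000000000001000000
Bit 6 of A is 1; XOR with the mask flips it to 0.
  01110000000011111110
^ 00000000000001000000
----------------------
  01110000000010111110

Answer: 01110000000010111110 (458942)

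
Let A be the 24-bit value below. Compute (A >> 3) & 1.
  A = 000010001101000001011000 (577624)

Bit 3 is the 4th from the right.
  000010001101000001011000
                      ^
That bit is 1.

Answer: 1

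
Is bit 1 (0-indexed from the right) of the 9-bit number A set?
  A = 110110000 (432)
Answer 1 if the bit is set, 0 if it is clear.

Bit 1 is the 2nd from the right.
  110110000
         ^
That bit is 0.

Answer: 0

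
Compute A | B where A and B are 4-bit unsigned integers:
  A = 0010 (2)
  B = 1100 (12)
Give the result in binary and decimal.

Apply | to each column (1 where either bit is 1):
  0010
| 1100
------
  1110

Answer: 1110 (14)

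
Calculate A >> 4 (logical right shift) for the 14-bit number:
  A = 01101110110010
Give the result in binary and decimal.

Logical shift right by 4: drop the bottom 4 bit(s), prepend 4 zero(s) on the left.
  01101110110010  ->  keep [0110111011], discard [0010], prepend 0000
= 00000110111011

Answer: 00000110111011 (443)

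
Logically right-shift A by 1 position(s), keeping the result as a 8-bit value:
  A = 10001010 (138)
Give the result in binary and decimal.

Logical shift right by 1: drop the bottom 1 bit(s), prepend 1 zero(s) on the left.
  10001010  ->  keep [1000101], discard [0], prepend 0
= 01000101

Answer: 01000101 (69)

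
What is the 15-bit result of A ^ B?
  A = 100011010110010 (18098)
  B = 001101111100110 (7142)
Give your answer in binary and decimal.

Apply ^ to each column (1 where bits differ):
  100011010110010
^ 001101111100110
-----------------
  101110101010100

Answer: 101110101010100 (23892)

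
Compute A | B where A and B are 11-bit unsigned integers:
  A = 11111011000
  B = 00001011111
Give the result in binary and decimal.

Apply | to each column (1 where either bit is 1):
  11111011000
| 00001011111
-------------
  11111011111

Answer: 11111011111 (2015)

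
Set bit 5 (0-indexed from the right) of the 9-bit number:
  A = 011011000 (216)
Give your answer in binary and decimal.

Mask = 1 << 5 = 000100000
Bit 5 of A is 0, so OR-ing with the mask flips it to 1.
  011011000
| 000100000
-----------
  011111000

Answer: 011111000 (248)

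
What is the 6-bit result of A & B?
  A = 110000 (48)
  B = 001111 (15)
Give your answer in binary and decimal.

Apply & to each column (1 only where both bits are 1):
  110000
& 001111
--------
  000000

Answer: 000000 (0)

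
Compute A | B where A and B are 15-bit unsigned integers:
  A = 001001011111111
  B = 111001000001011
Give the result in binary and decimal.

Apply | to each column (1 where either bit is 1):
  001001011111111
| 111001000001011
-----------------
  111001011111111

Answer: 111001011111111 (29439)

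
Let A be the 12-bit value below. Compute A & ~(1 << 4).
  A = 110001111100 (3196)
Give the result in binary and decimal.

Mask = ~(1 << 4) = 111111101111
Bit 4 of A is 1, so AND-ing with the mask clears it to 0.
  110001111100
& 111111101111
--------------
  110001101100

Answer: 110001101100 (3180)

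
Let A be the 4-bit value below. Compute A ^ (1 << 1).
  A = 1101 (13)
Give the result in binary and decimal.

Mask = 1 << 1 = 0010
Bit 1 of A is 0; XOR with the mask flips it to 1.
  1101
^ 0010
------
  1111

Answer: 1111 (15)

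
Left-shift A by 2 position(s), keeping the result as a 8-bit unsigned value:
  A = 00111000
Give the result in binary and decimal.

Shift left by 2: drop the top 2 bit(s), append 2 zero(s) on the right.
  00111000  ->  discard [00], keep [111000], append 00
= 11100000

Answer: 11100000 (224)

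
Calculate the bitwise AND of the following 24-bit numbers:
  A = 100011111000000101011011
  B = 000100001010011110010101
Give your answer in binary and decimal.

Apply & to each column (1 only where both bits are 1):
  100011111000000101011011
& 000100001010011110010101
--------------------------
  000000001000000100010001

Answer: 000000001000000100010001 (33041)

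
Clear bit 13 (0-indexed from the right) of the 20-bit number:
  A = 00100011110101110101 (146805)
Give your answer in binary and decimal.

Mask = ~(1 << 13) = 11111101111111111111
Bit 13 of A is 1, so AND-ing with the mask clears it to 0.
  00100011110101110101
& 11111101111111111111
----------------------
  00100001110101110101

Answer: 00100001110101110101 (138613)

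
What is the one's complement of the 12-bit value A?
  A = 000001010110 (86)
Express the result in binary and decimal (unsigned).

Flip each bit (0->1, 1->0):
  000001010110
  111110101001

Answer: 111110101001 (4009)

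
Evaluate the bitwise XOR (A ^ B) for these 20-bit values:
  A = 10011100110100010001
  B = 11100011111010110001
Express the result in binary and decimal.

Apply ^ to each column (1 where bits differ):
  10011100110100010001
^ 11100011111010110001
----------------------
  01111111001110100000

Answer: 01111111001110100000 (521120)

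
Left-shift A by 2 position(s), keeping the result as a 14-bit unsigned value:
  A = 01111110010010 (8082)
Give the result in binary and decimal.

Shift left by 2: drop the top 2 bit(s), append 2 zero(s) on the right.
  01111110010010  ->  discard [01], keep [111110010010], append 00
= 11111001001000

Answer: 11111001001000 (15944)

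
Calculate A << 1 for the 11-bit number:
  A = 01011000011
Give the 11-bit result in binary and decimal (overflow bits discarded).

Shift left by 1: drop the top 1 bit(s), append 1 zero(s) on the right.
  01011000011  ->  discard [0], keep [1011000011], append 0
= 10110000110

Answer: 10110000110 (1414)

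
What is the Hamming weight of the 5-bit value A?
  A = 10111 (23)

10111
1-bits at positions (from bit 0 = LSB): 0, 1, 2, 4
Count = 4

Answer: 4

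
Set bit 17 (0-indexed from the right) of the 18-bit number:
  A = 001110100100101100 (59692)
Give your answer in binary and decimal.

Mask = 1 << 17 = 100000000000000000
Bit 17 of A is 0, so OR-ing with the mask flips it to 1.
  001110100100101100
| 100000000000000000
--------------------
  101110100100101100

Answer: 101110100100101100 (190764)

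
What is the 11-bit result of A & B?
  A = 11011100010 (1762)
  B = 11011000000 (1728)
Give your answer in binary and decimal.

Apply & to each column (1 only where both bits are 1):
  11011100010
& 11011000000
-------------
  11011000000

Answer: 11011000000 (1728)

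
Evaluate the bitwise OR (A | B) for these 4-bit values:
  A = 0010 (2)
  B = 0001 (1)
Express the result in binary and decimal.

Apply | to each column (1 where either bit is 1):
  0010
| 0001
------
  0011

Answer: 0011 (3)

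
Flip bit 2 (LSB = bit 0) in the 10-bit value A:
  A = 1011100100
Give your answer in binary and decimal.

Mask = 1 << 2 = 0000000100
Bit 2 of A is 1; XOR with the mask flips it to 0.
  1011100100
^ 0000000100
------------
  1011100000

Answer: 1011100000 (736)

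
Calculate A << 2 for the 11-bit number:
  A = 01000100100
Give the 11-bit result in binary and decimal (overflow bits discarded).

Shift left by 2: drop the top 2 bit(s), append 2 zero(s) on the right.
  01000100100  ->  discard [01], keep [000100100], append 00
= 00010010000

Answer: 00010010000 (144)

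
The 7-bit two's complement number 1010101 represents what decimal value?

MSB is 1, so the value is negative. Find the magnitude:
1. Invert bits:  0101010
2. Add 1:        0101011  = 43
3. Apply sign:   -43

Answer: -43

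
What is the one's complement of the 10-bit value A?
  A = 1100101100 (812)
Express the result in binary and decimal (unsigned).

Flip each bit (0->1, 1->0):
  1100101100
  0011010011

Answer: 0011010011 (211)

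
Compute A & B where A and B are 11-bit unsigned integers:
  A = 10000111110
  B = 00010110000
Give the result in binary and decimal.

Apply & to each column (1 only where both bits are 1):
  10000111110
& 00010110000
-------------
  00000110000

Answer: 00000110000 (48)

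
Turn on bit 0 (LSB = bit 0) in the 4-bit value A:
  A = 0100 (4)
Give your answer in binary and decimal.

Mask = 1 << 0 = 0001
Bit 0 of A is 0, so OR-ing with the mask flips it to 1.
  0100
| 0001
------
  0101

Answer: 0101 (5)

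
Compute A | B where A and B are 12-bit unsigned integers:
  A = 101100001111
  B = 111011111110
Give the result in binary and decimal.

Apply | to each column (1 where either bit is 1):
  101100001111
| 111011111110
--------------
  111111111111

Answer: 111111111111 (4095)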